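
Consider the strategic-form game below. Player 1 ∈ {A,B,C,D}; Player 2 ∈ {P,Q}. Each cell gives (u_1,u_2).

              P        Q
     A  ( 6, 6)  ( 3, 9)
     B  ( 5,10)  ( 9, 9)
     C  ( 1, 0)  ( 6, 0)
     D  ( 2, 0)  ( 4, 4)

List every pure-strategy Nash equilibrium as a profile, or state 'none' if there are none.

Equilibria: none

(A,P): not NE [P2→Q gives 9>6]
(A,Q): not NE [P1→B gives 9>3]
(B,P): not NE [P1→A gives 6>5]
(B,Q): not NE [P2→P gives 10>9]
(C,P): not NE [P1→A gives 6>1]
(C,Q): not NE [P1→B gives 9>6]
(D,P): not NE [P1→A gives 6>2; P2→Q gives 4>0]
(D,Q): not NE [P1→B gives 9>4]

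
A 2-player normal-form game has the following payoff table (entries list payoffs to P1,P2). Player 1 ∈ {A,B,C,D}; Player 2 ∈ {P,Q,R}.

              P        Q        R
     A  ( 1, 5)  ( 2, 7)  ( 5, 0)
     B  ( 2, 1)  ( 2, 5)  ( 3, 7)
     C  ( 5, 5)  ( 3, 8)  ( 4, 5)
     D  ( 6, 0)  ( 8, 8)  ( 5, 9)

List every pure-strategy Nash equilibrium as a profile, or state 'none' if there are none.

(A,P): not NE [P1→D gives 6>1; P2→Q gives 7>5]
(A,Q): not NE [P1→D gives 8>2]
(A,R): not NE [P2→Q gives 7>0]
(B,P): not NE [P1→D gives 6>2; P2→R gives 7>1]
(B,Q): not NE [P1→D gives 8>2; P2→R gives 7>5]
(B,R): not NE [P1→D gives 5>3]
(C,P): not NE [P1→D gives 6>5; P2→Q gives 8>5]
(C,Q): not NE [P1→D gives 8>3]
(C,R): not NE [P1→D gives 5>4; P2→Q gives 8>5]
(D,P): not NE [P2→R gives 9>0]
(D,Q): not NE [P2→R gives 9>8]
(D,R): NE

Nash profiles: (D,R)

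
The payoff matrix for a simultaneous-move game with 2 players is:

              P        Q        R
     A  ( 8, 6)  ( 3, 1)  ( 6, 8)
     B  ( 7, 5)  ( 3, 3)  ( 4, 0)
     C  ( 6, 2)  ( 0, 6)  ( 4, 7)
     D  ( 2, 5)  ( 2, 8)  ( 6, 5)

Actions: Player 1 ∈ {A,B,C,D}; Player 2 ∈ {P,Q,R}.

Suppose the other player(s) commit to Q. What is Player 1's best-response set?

u_1(A vs Q) = 3
u_1(B vs Q) = 3
u_1(C vs Q) = 0
u_1(D vs Q) = 2
max payoff 3 at {A,B}

BR_1 = {A,B}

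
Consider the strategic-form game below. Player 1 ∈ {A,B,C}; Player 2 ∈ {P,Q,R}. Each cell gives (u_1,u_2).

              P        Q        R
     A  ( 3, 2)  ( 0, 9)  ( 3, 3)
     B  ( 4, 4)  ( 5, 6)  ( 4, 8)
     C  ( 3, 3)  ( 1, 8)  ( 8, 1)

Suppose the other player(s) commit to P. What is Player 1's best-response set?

argmax u_1 = {B}

u_1(A vs P) = 3
u_1(B vs P) = 4
u_1(C vs P) = 3
max payoff 4 at {B}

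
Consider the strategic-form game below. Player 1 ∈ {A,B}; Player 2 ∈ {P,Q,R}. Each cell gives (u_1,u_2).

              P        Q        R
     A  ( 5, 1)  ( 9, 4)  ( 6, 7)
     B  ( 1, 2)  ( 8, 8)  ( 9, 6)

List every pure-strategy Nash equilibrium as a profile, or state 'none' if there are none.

No pure NE.

(A,P): not NE [P2→R gives 7>1]
(A,Q): not NE [P2→R gives 7>4]
(A,R): not NE [P1→B gives 9>6]
(B,P): not NE [P1→A gives 5>1; P2→Q gives 8>2]
(B,Q): not NE [P1→A gives 9>8]
(B,R): not NE [P2→Q gives 8>6]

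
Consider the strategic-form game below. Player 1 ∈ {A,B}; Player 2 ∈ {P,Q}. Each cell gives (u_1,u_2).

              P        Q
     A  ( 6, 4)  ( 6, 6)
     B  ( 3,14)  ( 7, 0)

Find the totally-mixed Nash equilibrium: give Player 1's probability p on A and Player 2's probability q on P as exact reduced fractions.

P1 indiff ⇒ q·6+(1-q)·6 = q·3+(1-q)·7 ⇒ q(3) = (1-q)(1) ⇒ q = 1/4
P2 indiff ⇒ p·4+(1-p)·14 = p·6+(1-p)·0 ⇒ p(-2) = (1-p)(-14) ⇒ p = 7/8

p=7/8, q=1/4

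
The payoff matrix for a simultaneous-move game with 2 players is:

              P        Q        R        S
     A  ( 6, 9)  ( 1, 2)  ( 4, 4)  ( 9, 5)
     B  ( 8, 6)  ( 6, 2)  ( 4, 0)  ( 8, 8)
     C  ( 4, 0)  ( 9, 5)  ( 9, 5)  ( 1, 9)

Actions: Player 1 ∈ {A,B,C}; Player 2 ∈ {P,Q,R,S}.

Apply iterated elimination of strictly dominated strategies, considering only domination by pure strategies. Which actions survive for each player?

Survivors P1:{A,B} P2:{P,S}

P2 drop Q (S beats it: A:5>2 B:8>2 C:9>5)
P2 drop R (S beats it: A:5>4 B:8>0 C:9>5)
P1 drop C (A beats it: P:6>4 S:9>1)
P1→{A,B} P2→{P,S}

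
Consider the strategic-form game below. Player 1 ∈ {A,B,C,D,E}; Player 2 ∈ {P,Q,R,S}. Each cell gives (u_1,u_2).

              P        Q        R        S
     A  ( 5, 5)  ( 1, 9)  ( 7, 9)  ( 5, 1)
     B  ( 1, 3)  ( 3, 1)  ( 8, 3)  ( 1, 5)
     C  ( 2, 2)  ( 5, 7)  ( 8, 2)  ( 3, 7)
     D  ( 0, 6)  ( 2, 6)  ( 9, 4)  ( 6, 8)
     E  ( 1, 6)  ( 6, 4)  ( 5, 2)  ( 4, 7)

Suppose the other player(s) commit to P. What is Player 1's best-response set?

P1 best: {A}

u_1(A vs P) = 5
u_1(B vs P) = 1
u_1(C vs P) = 2
u_1(D vs P) = 0
u_1(E vs P) = 1
max payoff 5 at {A}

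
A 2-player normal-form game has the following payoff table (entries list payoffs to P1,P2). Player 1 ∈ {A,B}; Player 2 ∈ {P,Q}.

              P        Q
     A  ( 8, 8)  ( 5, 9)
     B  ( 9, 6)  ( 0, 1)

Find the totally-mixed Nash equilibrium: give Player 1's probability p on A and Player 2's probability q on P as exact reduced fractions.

p=5/6, q=5/6

P1 indiff ⇒ q·8+(1-q)·5 = q·9+(1-q)·0 ⇒ q(-1) = (1-q)(-5) ⇒ q = 5/6
P2 indiff ⇒ p·8+(1-p)·6 = p·9+(1-p)·1 ⇒ p(-1) = (1-p)(-5) ⇒ p = 5/6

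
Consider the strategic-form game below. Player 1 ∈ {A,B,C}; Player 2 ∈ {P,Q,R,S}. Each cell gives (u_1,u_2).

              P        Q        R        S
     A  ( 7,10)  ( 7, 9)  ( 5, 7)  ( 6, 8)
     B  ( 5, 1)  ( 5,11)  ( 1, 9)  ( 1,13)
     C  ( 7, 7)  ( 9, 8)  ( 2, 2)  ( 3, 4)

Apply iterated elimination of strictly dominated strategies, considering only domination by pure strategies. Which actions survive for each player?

P1 drop B (A beats it: P:7>5 Q:7>5 R:5>1 S:6>1)
P2 drop R (P beats it: A:10>7 C:7>2)
P2 drop S (P beats it: A:10>8 C:7>4)
P1→{A,C} P2→{P,Q}

Remaining: P1:{A,C} P2:{P,Q}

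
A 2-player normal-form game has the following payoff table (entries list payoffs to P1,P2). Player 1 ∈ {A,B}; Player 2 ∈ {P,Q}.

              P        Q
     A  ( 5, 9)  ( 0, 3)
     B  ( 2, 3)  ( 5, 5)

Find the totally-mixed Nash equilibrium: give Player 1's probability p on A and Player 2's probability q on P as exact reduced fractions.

P1 mixes 1/4 on A; P2 mixes 5/8 on P

P1 indiff ⇒ q·5+(1-q)·0 = q·2+(1-q)·5 ⇒ q(3) = (1-q)(5) ⇒ q = 5/8
P2 indiff ⇒ p·9+(1-p)·3 = p·3+(1-p)·5 ⇒ p(6) = (1-p)(2) ⇒ p = 1/4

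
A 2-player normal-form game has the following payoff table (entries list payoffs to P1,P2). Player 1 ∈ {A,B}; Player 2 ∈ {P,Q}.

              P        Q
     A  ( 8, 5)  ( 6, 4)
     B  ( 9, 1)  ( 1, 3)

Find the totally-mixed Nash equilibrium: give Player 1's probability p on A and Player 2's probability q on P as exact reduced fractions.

(p,q) = (2/3, 5/6)

P1 indiff ⇒ q·8+(1-q)·6 = q·9+(1-q)·1 ⇒ q(-1) = (1-q)(-5) ⇒ q = 5/6
P2 indiff ⇒ p·5+(1-p)·1 = p·4+(1-p)·3 ⇒ p(1) = (1-p)(2) ⇒ p = 2/3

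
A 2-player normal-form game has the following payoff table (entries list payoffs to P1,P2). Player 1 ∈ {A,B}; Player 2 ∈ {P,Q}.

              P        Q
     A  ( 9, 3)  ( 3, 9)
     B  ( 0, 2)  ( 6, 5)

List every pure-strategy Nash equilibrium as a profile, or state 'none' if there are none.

NE set: (B,Q)

(A,P): not NE [P2→Q gives 9>3]
(A,Q): not NE [P1→B gives 6>3]
(B,P): not NE [P1→A gives 9>0; P2→Q gives 5>2]
(B,Q): NE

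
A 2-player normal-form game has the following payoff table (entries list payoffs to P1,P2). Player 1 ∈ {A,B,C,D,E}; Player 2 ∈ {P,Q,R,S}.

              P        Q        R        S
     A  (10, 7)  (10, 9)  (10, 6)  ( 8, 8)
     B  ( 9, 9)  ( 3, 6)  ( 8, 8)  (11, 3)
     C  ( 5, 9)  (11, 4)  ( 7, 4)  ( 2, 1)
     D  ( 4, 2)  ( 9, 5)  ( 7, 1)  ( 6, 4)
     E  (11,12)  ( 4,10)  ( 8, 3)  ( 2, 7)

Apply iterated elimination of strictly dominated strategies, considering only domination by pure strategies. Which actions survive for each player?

IESDS → P1:{A,C,E} P2:{P,Q}

P1 drop D (A beats it: P:10>4 Q:10>9 R:10>7 S:8>6)
P2 drop R (P beats it: A:7>6 B:9>8 C:9>4 E:12>3)
P2 drop S (Q beats it: A:9>8 B:6>3 C:4>1 E:10>7)
P1 drop B (A beats it: P:10>9 Q:10>3)
P1→{A,C,E} P2→{P,Q}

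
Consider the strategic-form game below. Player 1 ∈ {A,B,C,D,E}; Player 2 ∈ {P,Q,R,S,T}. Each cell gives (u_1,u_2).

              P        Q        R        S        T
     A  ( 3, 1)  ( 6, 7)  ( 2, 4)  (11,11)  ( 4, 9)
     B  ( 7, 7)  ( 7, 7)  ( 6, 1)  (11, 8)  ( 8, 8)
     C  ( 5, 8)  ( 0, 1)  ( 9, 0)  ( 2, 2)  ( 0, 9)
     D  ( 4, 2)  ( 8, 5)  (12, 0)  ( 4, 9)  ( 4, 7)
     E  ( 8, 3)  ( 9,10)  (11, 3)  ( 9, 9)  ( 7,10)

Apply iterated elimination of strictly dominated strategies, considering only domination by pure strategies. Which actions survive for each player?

IESDS → P1:{A,B,E} P2:{Q,S,T}

P1 drop C (E beats it: P:8>5 Q:9>0 R:11>9 S:9>2 T:7>0)
P2 drop P (S beats it: A:11>1 B:8>7 D:9>2 E:9>3)
P2 drop R (Q beats it: A:7>4 B:7>1 D:5>0 E:10>3)
P1 drop D (E beats it: Q:9>8 S:9>4 T:7>4)
P1→{A,B,E} P2→{Q,S,T}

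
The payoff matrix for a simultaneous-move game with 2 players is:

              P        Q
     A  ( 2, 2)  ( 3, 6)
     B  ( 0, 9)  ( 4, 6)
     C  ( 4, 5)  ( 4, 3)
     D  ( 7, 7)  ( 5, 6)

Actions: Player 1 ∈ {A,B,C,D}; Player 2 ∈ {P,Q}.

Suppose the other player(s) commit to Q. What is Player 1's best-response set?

P1 best: {D}

u_1(A vs Q) = 3
u_1(B vs Q) = 4
u_1(C vs Q) = 4
u_1(D vs Q) = 5
max payoff 5 at {D}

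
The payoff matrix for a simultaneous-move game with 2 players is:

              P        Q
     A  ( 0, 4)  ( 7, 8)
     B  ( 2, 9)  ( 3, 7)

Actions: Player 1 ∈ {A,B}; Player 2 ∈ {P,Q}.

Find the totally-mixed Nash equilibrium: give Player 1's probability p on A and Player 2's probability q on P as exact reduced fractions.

p=1/3, q=2/3

P1 indiff ⇒ q·0+(1-q)·7 = q·2+(1-q)·3 ⇒ q(-2) = (1-q)(-4) ⇒ q = 2/3
P2 indiff ⇒ p·4+(1-p)·9 = p·8+(1-p)·7 ⇒ p(-4) = (1-p)(-2) ⇒ p = 1/3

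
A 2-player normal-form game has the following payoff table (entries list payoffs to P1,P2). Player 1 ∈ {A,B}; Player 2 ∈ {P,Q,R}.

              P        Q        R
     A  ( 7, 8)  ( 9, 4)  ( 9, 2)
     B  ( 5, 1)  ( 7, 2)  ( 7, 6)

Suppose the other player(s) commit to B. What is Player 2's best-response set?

BR_2 = {R}

u_2(P vs B) = 1
u_2(Q vs B) = 2
u_2(R vs B) = 6
max payoff 6 at {R}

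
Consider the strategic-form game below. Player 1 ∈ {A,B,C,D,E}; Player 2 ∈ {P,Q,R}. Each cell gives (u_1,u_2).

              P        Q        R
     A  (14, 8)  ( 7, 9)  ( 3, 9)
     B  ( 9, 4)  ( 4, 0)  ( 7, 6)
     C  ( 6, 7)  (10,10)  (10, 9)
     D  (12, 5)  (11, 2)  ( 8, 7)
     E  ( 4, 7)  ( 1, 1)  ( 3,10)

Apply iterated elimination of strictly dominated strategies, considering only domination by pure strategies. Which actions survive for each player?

P1 drop B (D beats it: P:12>9 Q:11>4 R:8>7)
P1 drop E (C beats it: P:6>4 Q:10>1 R:10>3)
P2 drop P (R beats it: A:9>8 C:9>7 D:7>5)
P1 drop A (C beats it: Q:10>7 R:10>3)
P1→{C,D} P2→{Q,R}

Remaining: P1:{C,D} P2:{Q,R}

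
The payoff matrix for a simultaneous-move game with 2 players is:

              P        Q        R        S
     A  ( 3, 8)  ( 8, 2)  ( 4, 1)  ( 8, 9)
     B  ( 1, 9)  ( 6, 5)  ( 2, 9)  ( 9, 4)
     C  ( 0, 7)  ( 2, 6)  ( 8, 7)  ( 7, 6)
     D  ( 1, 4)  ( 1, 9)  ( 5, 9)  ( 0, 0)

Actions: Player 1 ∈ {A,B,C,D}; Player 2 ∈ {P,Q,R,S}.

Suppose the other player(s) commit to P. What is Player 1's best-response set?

u_1(A vs P) = 3
u_1(B vs P) = 1
u_1(C vs P) = 0
u_1(D vs P) = 1
max payoff 3 at {A}

P1 best: {A}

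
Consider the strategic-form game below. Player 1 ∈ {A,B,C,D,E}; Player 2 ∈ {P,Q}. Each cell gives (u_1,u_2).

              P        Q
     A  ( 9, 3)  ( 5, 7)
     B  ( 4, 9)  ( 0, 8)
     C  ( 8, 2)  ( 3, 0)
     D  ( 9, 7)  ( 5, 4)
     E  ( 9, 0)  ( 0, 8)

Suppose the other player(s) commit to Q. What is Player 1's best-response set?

P1 best: {A,D}

u_1(A vs Q) = 5
u_1(B vs Q) = 0
u_1(C vs Q) = 3
u_1(D vs Q) = 5
u_1(E vs Q) = 0
max payoff 5 at {A,D}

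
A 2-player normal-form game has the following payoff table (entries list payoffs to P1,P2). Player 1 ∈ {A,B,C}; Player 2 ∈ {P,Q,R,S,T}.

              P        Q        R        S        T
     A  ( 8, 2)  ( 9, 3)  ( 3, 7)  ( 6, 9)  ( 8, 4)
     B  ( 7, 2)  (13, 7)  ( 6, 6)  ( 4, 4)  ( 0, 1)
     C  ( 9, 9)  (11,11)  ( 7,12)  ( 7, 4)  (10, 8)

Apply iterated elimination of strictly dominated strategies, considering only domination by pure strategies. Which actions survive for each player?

IESDS → P1:{B,C} P2:{Q,R}

P1 drop A (C beats it: P:9>8 Q:11>9 R:7>3 S:7>6 T:10>8)
P2 drop P (Q beats it: B:7>2 C:11>9)
P2 drop S (Q beats it: B:7>4 C:11>4)
P2 drop T (Q beats it: B:7>1 C:11>8)
P1→{B,C} P2→{Q,R}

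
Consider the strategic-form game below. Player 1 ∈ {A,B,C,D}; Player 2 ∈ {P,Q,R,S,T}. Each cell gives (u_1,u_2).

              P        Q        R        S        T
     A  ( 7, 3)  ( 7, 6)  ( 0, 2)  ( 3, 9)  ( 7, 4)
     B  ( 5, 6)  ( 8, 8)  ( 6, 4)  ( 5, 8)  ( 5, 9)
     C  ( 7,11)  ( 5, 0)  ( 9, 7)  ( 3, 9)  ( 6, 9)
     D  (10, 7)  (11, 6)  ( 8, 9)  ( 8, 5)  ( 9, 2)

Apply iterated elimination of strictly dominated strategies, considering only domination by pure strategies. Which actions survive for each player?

IESDS → P1:{C,D} P2:{P,R}

P1 drop A (D beats it: P:10>7 Q:11>7 R:8>0 S:8>3 T:9>7)
P1 drop B (D beats it: P:10>5 Q:11>8 R:8>6 S:8>5 T:9>5)
P2 drop Q (P beats it: C:11>0 D:7>6)
P2 drop S (P beats it: C:11>9 D:7>5)
P2 drop T (P beats it: C:11>9 D:7>2)
P1→{C,D} P2→{P,R}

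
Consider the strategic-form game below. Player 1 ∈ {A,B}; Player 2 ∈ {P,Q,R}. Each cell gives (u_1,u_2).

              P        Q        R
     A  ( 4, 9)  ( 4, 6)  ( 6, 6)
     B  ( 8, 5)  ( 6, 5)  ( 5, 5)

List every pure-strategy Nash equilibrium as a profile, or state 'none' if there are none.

NE set: (B,P), (B,Q)

(A,P): not NE [P1→B gives 8>4]
(A,Q): not NE [P1→B gives 6>4; P2→P gives 9>6]
(A,R): not NE [P2→P gives 9>6]
(B,P): NE
(B,Q): NE
(B,R): not NE [P1→A gives 6>5]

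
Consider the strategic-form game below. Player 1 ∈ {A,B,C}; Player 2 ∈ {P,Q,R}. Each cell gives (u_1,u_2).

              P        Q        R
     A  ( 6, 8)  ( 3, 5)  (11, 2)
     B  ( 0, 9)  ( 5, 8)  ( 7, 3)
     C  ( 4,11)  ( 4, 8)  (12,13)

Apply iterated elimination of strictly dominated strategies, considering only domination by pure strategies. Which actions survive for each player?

P2 drop Q (P beats it: A:8>5 B:9>8 C:11>8)
P1 drop B (A beats it: P:6>0 R:11>7)
P1→{A,C} P2→{P,R}

Survivors P1:{A,C} P2:{P,R}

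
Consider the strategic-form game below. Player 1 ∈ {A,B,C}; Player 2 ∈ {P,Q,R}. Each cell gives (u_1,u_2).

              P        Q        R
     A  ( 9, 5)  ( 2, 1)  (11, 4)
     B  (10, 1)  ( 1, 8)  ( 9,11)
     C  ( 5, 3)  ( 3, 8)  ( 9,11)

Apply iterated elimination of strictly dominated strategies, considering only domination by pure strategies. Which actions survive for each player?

Remaining: P1:{A,B} P2:{P,R}

P2 drop Q (R beats it: A:4>1 B:11>8 C:11>8)
P1 drop C (A beats it: P:9>5 R:11>9)
P1→{A,B} P2→{P,R}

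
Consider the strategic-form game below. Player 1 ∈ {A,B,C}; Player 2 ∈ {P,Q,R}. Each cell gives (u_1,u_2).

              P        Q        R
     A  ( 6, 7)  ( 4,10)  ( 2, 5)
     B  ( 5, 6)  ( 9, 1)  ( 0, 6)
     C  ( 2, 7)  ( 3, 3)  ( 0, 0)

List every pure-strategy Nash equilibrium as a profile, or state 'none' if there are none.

Equilibria: none

(A,P): not NE [P2→Q gives 10>7]
(A,Q): not NE [P1→B gives 9>4]
(A,R): not NE [P2→Q gives 10>5]
(B,P): not NE [P1→A gives 6>5]
(B,Q): not NE [P2→R gives 6>1]
(B,R): not NE [P1→A gives 2>0]
(C,P): not NE [P1→A gives 6>2]
(C,Q): not NE [P1→B gives 9>3; P2→P gives 7>3]
(C,R): not NE [P1→A gives 2>0; P2→P gives 7>0]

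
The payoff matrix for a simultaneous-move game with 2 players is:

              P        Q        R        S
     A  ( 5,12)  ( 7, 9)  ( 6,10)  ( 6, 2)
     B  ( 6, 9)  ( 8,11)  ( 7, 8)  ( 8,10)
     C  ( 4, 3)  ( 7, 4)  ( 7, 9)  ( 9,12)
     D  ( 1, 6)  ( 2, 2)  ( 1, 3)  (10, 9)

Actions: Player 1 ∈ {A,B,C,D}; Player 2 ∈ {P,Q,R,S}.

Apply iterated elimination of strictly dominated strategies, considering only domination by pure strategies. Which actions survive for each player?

IESDS → P1:{B,C,D} P2:{Q,S}

P1 drop A (B beats it: P:6>5 Q:8>7 R:7>6 S:8>6)
P2 drop P (S beats it: B:10>9 C:12>3 D:9>6)
P2 drop R (S beats it: B:10>8 C:12>9 D:9>3)
P1→{B,C,D} P2→{Q,S}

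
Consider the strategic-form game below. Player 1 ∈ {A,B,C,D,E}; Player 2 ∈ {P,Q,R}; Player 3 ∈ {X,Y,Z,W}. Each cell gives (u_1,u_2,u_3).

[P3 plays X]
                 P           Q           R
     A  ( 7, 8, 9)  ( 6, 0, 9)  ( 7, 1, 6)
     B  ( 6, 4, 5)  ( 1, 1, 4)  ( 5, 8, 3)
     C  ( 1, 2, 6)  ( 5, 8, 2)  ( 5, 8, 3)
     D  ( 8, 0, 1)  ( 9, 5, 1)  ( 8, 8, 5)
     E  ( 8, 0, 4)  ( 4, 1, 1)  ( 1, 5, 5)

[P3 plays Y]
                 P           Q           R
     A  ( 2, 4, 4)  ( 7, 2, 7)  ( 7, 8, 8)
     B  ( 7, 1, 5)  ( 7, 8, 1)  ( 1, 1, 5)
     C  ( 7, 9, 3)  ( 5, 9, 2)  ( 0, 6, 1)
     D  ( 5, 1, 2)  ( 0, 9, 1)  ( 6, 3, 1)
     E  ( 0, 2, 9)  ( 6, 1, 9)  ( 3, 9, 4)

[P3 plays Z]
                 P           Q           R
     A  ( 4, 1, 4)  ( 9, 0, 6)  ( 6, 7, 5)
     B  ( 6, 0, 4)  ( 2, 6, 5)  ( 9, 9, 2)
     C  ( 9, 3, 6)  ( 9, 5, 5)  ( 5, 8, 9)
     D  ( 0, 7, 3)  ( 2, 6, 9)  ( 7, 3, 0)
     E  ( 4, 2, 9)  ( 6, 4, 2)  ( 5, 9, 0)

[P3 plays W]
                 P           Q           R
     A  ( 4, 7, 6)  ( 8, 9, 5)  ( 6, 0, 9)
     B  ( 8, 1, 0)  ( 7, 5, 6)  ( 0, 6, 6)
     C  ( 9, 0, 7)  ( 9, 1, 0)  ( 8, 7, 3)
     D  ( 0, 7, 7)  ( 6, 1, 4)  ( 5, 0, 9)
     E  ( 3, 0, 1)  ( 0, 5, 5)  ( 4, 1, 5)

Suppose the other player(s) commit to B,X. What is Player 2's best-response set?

u_2(P vs B,X) = 4
u_2(Q vs B,X) = 1
u_2(R vs B,X) = 8
max payoff 8 at {R}

BR_2 = {R}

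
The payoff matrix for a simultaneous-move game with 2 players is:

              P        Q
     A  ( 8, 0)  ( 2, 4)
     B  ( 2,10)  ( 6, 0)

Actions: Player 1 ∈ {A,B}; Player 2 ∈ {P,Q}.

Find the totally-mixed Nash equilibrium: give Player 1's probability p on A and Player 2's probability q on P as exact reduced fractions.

P1 indiff ⇒ q·8+(1-q)·2 = q·2+(1-q)·6 ⇒ q(6) = (1-q)(4) ⇒ q = 2/5
P2 indiff ⇒ p·0+(1-p)·10 = p·4+(1-p)·0 ⇒ p(-4) = (1-p)(-10) ⇒ p = 5/7

P1 mixes 5/7 on A; P2 mixes 2/5 on P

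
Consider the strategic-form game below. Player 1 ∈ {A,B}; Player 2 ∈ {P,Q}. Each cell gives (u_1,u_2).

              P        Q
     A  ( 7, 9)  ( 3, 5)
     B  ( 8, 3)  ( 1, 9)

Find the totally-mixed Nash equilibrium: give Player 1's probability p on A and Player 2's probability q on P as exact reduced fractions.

P1 indiff ⇒ q·7+(1-q)·3 = q·8+(1-q)·1 ⇒ q(-1) = (1-q)(-2) ⇒ q = 2/3
P2 indiff ⇒ p·9+(1-p)·3 = p·5+(1-p)·9 ⇒ p(4) = (1-p)(6) ⇒ p = 3/5

P1 mixes 3/5 on A; P2 mixes 2/3 on P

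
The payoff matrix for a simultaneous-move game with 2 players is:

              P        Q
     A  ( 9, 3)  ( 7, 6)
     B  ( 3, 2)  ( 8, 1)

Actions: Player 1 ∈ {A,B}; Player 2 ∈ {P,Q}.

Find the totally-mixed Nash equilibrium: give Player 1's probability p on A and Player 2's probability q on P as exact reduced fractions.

(p,q) = (1/4, 1/7)

P1 indiff ⇒ q·9+(1-q)·7 = q·3+(1-q)·8 ⇒ q(6) = (1-q)(1) ⇒ q = 1/7
P2 indiff ⇒ p·3+(1-p)·2 = p·6+(1-p)·1 ⇒ p(-3) = (1-p)(-1) ⇒ p = 1/4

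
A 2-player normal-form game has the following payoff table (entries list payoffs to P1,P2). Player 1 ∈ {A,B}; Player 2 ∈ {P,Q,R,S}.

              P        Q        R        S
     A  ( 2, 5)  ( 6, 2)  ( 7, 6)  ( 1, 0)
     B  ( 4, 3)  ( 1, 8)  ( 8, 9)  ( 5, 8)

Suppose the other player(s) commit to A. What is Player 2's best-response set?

u_2(P vs A) = 5
u_2(Q vs A) = 2
u_2(R vs A) = 6
u_2(S vs A) = 0
max payoff 6 at {R}

BR_2 = {R}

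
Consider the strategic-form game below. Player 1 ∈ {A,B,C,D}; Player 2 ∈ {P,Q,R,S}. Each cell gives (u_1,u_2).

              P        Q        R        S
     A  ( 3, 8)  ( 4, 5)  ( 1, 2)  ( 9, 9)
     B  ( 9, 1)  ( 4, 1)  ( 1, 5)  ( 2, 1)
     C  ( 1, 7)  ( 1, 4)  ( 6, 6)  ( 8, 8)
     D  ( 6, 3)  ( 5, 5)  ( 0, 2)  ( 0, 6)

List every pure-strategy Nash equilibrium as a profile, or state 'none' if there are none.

(A,P): not NE [P1→B gives 9>3; P2→S gives 9>8]
(A,Q): not NE [P1→D gives 5>4; P2→S gives 9>5]
(A,R): not NE [P1→C gives 6>1; P2→S gives 9>2]
(A,S): NE
(B,P): not NE [P2→R gives 5>1]
(B,Q): not NE [P1→D gives 5>4; P2→R gives 5>1]
(B,R): not NE [P1→C gives 6>1]
(B,S): not NE [P1→A gives 9>2; P2→R gives 5>1]
(C,P): not NE [P1→B gives 9>1; P2→S gives 8>7]
(C,Q): not NE [P1→D gives 5>1; P2→S gives 8>4]
(C,R): not NE [P2→S gives 8>6]
(C,S): not NE [P1→A gives 9>8]
(D,P): not NE [P1→B gives 9>6; P2→S gives 6>3]
(D,Q): not NE [P2→S gives 6>5]
(D,R): not NE [P1→C gives 6>0; P2→S gives 6>2]
(D,S): not NE [P1→A gives 9>0]

Nash profiles: (A,S)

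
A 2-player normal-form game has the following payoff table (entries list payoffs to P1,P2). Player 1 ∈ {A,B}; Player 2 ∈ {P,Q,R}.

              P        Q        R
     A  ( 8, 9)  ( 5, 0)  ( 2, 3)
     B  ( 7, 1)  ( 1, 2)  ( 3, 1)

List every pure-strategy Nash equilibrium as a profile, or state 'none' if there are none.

NE set: (A,P)

(A,P): NE
(A,Q): not NE [P2→P gives 9>0]
(A,R): not NE [P1→B gives 3>2; P2→P gives 9>3]
(B,P): not NE [P1→A gives 8>7; P2→Q gives 2>1]
(B,Q): not NE [P1→A gives 5>1]
(B,R): not NE [P2→Q gives 2>1]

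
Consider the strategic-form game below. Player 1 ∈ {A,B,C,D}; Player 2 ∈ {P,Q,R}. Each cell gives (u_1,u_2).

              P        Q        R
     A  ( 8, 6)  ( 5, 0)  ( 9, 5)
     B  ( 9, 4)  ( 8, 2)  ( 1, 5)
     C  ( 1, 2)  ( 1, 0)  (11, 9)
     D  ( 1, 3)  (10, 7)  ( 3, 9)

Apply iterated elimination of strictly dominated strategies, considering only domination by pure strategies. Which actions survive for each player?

Survivors P1:{A,B,C} P2:{P,R}

P2 drop Q (R beats it: A:5>0 B:5>2 C:9>0 D:9>7)
P1 drop D (A beats it: P:8>1 R:9>3)
P1→{A,B,C} P2→{P,R}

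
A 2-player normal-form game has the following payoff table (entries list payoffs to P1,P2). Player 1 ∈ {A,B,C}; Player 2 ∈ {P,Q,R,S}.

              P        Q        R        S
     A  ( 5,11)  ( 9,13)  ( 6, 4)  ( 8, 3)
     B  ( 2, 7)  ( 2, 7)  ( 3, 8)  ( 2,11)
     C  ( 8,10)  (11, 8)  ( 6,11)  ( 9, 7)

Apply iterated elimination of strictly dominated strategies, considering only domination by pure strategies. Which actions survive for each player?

Survivors P1:{A,C} P2:{P,Q,R}

P1 drop B (A beats it: P:5>2 Q:9>2 R:6>3 S:8>2)
P2 drop S (P beats it: A:11>3 C:10>7)
P1→{A,C} P2→{P,Q,R}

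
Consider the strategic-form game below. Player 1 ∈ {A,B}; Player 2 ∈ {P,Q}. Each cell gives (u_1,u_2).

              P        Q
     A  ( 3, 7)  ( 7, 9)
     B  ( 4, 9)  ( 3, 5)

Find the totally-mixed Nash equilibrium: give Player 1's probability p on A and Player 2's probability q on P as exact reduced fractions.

p=2/3, q=4/5

P1 indiff ⇒ q·3+(1-q)·7 = q·4+(1-q)·3 ⇒ q(-1) = (1-q)(-4) ⇒ q = 4/5
P2 indiff ⇒ p·7+(1-p)·9 = p·9+(1-p)·5 ⇒ p(-2) = (1-p)(-4) ⇒ p = 2/3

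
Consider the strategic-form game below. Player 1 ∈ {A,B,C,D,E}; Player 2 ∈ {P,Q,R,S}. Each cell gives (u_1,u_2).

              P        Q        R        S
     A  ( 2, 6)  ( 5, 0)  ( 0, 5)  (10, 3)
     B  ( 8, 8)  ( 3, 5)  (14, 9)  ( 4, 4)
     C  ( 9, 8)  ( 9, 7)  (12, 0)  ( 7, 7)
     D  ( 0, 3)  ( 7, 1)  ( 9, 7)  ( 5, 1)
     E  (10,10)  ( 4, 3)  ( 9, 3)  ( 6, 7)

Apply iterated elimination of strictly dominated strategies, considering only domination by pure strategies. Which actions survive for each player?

IESDS → P1:{B,C,E} P2:{P,R}

P1 drop D (C beats it: P:9>0 Q:9>7 R:12>9 S:7>5)
P2 drop Q (P beats it: A:6>0 B:8>5 C:8>7 E:10>3)
P2 drop S (P beats it: A:6>3 B:8>4 C:8>7 E:10>7)
P1 drop A (B beats it: P:8>2 R:14>0)
P1→{B,C,E} P2→{P,R}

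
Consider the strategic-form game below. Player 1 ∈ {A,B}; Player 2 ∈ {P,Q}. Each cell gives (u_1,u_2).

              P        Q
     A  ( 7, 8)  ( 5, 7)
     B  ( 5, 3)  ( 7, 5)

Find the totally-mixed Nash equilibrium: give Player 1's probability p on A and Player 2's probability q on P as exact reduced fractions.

P1 indiff ⇒ q·7+(1-q)·5 = q·5+(1-q)·7 ⇒ q(2) = (1-q)(2) ⇒ q = 1/2
P2 indiff ⇒ p·8+(1-p)·3 = p·7+(1-p)·5 ⇒ p(1) = (1-p)(2) ⇒ p = 2/3

(p,q) = (2/3, 1/2)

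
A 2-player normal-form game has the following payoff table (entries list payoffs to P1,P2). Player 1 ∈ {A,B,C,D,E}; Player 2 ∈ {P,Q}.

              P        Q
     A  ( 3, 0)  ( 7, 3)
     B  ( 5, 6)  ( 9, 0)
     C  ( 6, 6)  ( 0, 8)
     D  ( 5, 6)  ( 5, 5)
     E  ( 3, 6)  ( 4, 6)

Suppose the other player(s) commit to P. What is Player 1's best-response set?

u_1(A vs P) = 3
u_1(B vs P) = 5
u_1(C vs P) = 6
u_1(D vs P) = 5
u_1(E vs P) = 3
max payoff 6 at {C}

BR_1 = {C}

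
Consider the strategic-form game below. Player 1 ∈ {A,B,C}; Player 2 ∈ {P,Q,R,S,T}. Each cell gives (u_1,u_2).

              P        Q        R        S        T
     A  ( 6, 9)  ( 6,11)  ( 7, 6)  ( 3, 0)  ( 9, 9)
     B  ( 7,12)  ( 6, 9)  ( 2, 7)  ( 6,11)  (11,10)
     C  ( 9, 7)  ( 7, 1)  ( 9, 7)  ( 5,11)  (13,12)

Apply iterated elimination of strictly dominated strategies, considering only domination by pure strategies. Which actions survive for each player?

P1 drop A (C beats it: P:9>6 Q:7>6 R:9>7 S:5>3 T:13>9)
P2 drop Q (P beats it: B:12>9 C:7>1)
P2 drop R (S beats it: B:11>7 C:11>7)
P1→{B,C} P2→{P,S,T}

IESDS → P1:{B,C} P2:{P,S,T}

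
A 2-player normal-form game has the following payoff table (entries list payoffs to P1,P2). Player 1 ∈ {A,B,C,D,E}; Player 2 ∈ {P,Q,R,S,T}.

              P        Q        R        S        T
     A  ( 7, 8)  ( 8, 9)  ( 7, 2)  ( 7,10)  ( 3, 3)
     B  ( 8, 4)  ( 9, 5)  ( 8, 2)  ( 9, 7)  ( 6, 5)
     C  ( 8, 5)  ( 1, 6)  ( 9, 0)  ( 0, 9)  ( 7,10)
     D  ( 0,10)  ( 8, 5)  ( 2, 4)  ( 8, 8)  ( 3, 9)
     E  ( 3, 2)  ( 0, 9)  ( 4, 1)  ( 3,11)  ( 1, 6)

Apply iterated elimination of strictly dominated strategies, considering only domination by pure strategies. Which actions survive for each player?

P1 drop A (B beats it: P:8>7 Q:9>8 R:8>7 S:9>7 T:6>3)
P1 drop D (B beats it: P:8>0 Q:9>8 R:8>2 S:9>8 T:6>3)
P1 drop E (B beats it: P:8>3 Q:9>0 R:8>4 S:9>3 T:6>1)
P2 drop P (Q beats it: B:5>4 C:6>5)
P2 drop Q (S beats it: B:7>5 C:9>6)
P2 drop R (S beats it: B:7>2 C:9>0)
P1→{B,C} P2→{S,T}

IESDS → P1:{B,C} P2:{S,T}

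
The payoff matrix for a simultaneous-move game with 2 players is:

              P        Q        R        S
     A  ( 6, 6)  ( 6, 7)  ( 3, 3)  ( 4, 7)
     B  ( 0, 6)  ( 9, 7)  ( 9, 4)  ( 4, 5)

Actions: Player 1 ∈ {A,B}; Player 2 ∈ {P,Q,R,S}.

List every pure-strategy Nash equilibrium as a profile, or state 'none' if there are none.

NE set: (A,S), (B,Q)

(A,P): not NE [P2→S gives 7>6]
(A,Q): not NE [P1→B gives 9>6]
(A,R): not NE [P1→B gives 9>3; P2→S gives 7>3]
(A,S): NE
(B,P): not NE [P1→A gives 6>0; P2→Q gives 7>6]
(B,Q): NE
(B,R): not NE [P2→Q gives 7>4]
(B,S): not NE [P2→Q gives 7>5]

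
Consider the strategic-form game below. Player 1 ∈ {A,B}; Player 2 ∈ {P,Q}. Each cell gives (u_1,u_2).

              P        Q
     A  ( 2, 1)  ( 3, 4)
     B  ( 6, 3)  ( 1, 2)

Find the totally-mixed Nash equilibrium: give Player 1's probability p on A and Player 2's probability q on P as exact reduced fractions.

p=1/4, q=1/3

P1 indiff ⇒ q·2+(1-q)·3 = q·6+(1-q)·1 ⇒ q(-4) = (1-q)(-2) ⇒ q = 1/3
P2 indiff ⇒ p·1+(1-p)·3 = p·4+(1-p)·2 ⇒ p(-3) = (1-p)(-1) ⇒ p = 1/4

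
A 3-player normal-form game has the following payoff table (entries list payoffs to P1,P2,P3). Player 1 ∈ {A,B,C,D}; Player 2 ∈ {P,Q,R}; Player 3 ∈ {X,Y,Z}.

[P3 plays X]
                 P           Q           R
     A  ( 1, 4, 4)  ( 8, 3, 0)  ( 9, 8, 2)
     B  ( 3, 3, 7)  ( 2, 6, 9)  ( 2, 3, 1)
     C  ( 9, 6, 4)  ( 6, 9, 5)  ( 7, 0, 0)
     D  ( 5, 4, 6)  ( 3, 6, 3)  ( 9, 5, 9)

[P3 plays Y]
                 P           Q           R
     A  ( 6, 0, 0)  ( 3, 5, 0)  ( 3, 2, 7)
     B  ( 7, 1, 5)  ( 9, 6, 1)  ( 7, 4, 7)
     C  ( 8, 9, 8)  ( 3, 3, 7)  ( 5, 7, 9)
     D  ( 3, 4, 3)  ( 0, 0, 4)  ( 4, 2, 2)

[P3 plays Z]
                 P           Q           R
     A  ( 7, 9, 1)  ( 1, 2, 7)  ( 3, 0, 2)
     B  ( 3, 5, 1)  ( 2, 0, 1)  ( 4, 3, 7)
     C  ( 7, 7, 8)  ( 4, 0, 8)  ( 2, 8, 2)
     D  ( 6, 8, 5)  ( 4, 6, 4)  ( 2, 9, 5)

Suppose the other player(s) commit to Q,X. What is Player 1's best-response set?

u_1(A vs Q,X) = 8
u_1(B vs Q,X) = 2
u_1(C vs Q,X) = 6
u_1(D vs Q,X) = 3
max payoff 8 at {A}

P1 best: {A}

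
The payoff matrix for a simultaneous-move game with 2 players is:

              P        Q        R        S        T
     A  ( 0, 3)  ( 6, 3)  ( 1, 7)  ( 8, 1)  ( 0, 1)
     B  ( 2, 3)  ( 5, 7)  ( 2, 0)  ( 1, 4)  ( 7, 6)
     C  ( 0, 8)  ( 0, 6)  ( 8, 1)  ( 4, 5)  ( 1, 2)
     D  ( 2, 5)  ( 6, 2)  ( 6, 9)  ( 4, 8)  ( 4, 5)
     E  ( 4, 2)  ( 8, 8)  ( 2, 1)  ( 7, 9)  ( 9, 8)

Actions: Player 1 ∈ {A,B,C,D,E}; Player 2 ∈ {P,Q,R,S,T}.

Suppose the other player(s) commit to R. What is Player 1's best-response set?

u_1(A vs R) = 1
u_1(B vs R) = 2
u_1(C vs R) = 8
u_1(D vs R) = 6
u_1(E vs R) = 2
max payoff 8 at {C}

P1 best: {C}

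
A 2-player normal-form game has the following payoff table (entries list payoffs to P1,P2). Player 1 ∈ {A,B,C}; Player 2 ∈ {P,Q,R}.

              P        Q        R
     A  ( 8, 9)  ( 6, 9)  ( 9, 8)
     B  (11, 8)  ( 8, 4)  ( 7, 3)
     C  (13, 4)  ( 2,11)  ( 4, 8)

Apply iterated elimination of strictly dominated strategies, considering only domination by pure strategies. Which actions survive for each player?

IESDS → P1:{B,C} P2:{P,Q}

P2 drop R (Q beats it: A:9>8 B:4>3 C:11>8)
P1 drop A (B beats it: P:11>8 Q:8>6)
P1→{B,C} P2→{P,Q}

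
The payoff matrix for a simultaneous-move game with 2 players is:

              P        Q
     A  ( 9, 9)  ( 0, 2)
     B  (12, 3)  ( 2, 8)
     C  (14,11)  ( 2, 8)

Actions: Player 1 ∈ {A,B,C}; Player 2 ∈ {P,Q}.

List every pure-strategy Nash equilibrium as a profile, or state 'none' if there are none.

PSNE = {(B,Q), (C,P)}

(A,P): not NE [P1→C gives 14>9]
(A,Q): not NE [P1→C gives 2>0; P2→P gives 9>2]
(B,P): not NE [P1→C gives 14>12; P2→Q gives 8>3]
(B,Q): NE
(C,P): NE
(C,Q): not NE [P2→P gives 11>8]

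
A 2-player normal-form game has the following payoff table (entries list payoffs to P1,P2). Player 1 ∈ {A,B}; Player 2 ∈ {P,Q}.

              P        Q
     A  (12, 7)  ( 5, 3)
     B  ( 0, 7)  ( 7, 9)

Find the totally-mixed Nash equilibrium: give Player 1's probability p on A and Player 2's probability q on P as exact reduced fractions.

P1 indiff ⇒ q·12+(1-q)·5 = q·0+(1-q)·7 ⇒ q(12) = (1-q)(2) ⇒ q = 1/7
P2 indiff ⇒ p·7+(1-p)·7 = p·3+(1-p)·9 ⇒ p(4) = (1-p)(2) ⇒ p = 1/3

P1 mixes 1/3 on A; P2 mixes 1/7 on P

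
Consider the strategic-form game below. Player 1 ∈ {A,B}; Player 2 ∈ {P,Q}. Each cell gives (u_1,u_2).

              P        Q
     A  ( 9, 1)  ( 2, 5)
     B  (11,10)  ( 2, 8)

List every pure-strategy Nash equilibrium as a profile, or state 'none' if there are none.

PSNE = {(A,Q), (B,P)}

(A,P): not NE [P1→B gives 11>9; P2→Q gives 5>1]
(A,Q): NE
(B,P): NE
(B,Q): not NE [P2→P gives 10>8]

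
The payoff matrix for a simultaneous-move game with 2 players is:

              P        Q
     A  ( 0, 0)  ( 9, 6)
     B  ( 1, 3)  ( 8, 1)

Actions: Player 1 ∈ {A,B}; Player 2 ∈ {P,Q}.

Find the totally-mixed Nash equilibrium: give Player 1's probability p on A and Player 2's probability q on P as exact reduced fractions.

P1 indiff ⇒ q·0+(1-q)·9 = q·1+(1-q)·8 ⇒ q(-1) = (1-q)(-1) ⇒ q = 1/2
P2 indiff ⇒ p·0+(1-p)·3 = p·6+(1-p)·1 ⇒ p(-6) = (1-p)(-2) ⇒ p = 1/4

(p,q) = (1/4, 1/2)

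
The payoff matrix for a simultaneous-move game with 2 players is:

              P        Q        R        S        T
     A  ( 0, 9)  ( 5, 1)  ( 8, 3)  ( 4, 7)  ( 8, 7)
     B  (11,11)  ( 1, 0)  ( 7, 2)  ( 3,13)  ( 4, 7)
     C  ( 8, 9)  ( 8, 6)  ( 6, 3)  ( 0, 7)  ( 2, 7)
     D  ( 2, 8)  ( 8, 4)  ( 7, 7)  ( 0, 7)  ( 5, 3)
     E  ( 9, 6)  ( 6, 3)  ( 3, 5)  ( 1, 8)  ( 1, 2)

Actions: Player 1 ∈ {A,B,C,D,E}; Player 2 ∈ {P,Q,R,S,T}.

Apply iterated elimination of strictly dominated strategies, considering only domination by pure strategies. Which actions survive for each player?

Remaining: P1:{A,B} P2:{P,S}

P2 drop Q (P beats it: A:9>1 B:11>0 C:9>6 D:8>4 E:6>3)
P1 drop C (B beats it: P:11>8 R:7>6 S:3>0 T:4>2)
P1 drop E (B beats it: P:11>9 R:7>3 S:3>1 T:4>1)
P2 drop R (P beats it: A:9>3 B:11>2 D:8>7)
P2 drop T (P beats it: A:9>7 B:11>7 D:8>3)
P1 drop D (B beats it: P:11>2 S:3>0)
P1→{A,B} P2→{P,S}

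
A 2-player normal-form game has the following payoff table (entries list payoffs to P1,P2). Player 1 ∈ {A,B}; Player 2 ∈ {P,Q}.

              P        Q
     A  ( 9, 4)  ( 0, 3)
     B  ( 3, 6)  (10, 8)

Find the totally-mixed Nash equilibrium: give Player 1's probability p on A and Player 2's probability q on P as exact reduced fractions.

p=2/3, q=5/8

P1 indiff ⇒ q·9+(1-q)·0 = q·3+(1-q)·10 ⇒ q(6) = (1-q)(10) ⇒ q = 5/8
P2 indiff ⇒ p·4+(1-p)·6 = p·3+(1-p)·8 ⇒ p(1) = (1-p)(2) ⇒ p = 2/3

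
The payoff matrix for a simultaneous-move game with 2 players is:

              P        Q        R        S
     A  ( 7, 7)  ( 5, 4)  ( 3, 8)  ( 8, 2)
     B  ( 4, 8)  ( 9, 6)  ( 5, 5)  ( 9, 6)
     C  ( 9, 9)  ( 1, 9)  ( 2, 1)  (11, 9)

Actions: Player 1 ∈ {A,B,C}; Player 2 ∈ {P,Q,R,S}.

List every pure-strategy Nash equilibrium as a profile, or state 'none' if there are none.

PSNE = {(C,P), (C,S)}

(A,P): not NE [P1→C gives 9>7; P2→R gives 8>7]
(A,Q): not NE [P1→B gives 9>5; P2→R gives 8>4]
(A,R): not NE [P1→B gives 5>3]
(A,S): not NE [P1→C gives 11>8; P2→R gives 8>2]
(B,P): not NE [P1→C gives 9>4]
(B,Q): not NE [P2→P gives 8>6]
(B,R): not NE [P2→P gives 8>5]
(B,S): not NE [P1→C gives 11>9; P2→P gives 8>6]
(C,P): NE
(C,Q): not NE [P1→B gives 9>1]
(C,R): not NE [P1→B gives 5>2; P2→S gives 9>1]
(C,S): NE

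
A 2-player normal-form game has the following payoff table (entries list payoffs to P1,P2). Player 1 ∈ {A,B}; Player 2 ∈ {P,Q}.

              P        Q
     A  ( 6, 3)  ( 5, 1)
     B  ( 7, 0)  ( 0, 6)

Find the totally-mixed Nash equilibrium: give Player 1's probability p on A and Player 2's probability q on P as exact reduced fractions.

(p,q) = (3/4, 5/6)

P1 indiff ⇒ q·6+(1-q)·5 = q·7+(1-q)·0 ⇒ q(-1) = (1-q)(-5) ⇒ q = 5/6
P2 indiff ⇒ p·3+(1-p)·0 = p·1+(1-p)·6 ⇒ p(2) = (1-p)(6) ⇒ p = 3/4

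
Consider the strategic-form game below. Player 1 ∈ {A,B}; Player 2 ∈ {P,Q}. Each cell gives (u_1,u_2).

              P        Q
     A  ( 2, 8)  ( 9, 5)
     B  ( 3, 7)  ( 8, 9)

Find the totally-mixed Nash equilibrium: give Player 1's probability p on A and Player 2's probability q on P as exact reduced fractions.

P1 indiff ⇒ q·2+(1-q)·9 = q·3+(1-q)·8 ⇒ q(-1) = (1-q)(-1) ⇒ q = 1/2
P2 indiff ⇒ p·8+(1-p)·7 = p·5+(1-p)·9 ⇒ p(3) = (1-p)(2) ⇒ p = 2/5

p=2/5, q=1/2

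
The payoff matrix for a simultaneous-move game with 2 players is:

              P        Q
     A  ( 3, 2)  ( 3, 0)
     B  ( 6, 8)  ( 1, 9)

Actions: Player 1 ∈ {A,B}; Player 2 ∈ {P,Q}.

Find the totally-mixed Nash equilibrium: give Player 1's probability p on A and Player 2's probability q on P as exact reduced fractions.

P1 mixes 1/3 on A; P2 mixes 2/5 on P

P1 indiff ⇒ q·3+(1-q)·3 = q·6+(1-q)·1 ⇒ q(-3) = (1-q)(-2) ⇒ q = 2/5
P2 indiff ⇒ p·2+(1-p)·8 = p·0+(1-p)·9 ⇒ p(2) = (1-p)(1) ⇒ p = 1/3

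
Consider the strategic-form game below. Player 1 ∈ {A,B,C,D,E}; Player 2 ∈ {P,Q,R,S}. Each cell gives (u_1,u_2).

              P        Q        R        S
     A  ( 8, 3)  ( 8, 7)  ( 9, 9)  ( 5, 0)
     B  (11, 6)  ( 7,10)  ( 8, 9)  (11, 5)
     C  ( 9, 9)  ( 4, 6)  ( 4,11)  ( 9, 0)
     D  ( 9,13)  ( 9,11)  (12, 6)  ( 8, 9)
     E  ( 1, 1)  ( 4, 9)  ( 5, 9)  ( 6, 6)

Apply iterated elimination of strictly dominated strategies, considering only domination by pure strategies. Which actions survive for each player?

IESDS → P1:{B,D} P2:{P,Q}

P1 drop A (D beats it: P:9>8 Q:9>8 R:12>9 S:8>5)
P1 drop C (B beats it: P:11>9 Q:7>4 R:8>4 S:11>9)
P1 drop E (B beats it: P:11>1 Q:7>4 R:8>5 S:11>6)
P2 drop R (Q beats it: B:10>9 D:11>6)
P2 drop S (P beats it: B:6>5 D:13>9)
P1→{B,D} P2→{P,Q}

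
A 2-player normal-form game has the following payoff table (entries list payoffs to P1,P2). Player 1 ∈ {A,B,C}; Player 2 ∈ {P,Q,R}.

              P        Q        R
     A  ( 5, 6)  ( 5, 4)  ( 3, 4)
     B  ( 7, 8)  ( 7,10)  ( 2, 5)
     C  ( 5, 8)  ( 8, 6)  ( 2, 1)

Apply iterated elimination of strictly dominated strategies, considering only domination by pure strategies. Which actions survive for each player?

P2 drop R (P beats it: A:6>4 B:8>5 C:8>1)
P1 drop A (B beats it: P:7>5 Q:7>5)
P1→{B,C} P2→{P,Q}

Survivors P1:{B,C} P2:{P,Q}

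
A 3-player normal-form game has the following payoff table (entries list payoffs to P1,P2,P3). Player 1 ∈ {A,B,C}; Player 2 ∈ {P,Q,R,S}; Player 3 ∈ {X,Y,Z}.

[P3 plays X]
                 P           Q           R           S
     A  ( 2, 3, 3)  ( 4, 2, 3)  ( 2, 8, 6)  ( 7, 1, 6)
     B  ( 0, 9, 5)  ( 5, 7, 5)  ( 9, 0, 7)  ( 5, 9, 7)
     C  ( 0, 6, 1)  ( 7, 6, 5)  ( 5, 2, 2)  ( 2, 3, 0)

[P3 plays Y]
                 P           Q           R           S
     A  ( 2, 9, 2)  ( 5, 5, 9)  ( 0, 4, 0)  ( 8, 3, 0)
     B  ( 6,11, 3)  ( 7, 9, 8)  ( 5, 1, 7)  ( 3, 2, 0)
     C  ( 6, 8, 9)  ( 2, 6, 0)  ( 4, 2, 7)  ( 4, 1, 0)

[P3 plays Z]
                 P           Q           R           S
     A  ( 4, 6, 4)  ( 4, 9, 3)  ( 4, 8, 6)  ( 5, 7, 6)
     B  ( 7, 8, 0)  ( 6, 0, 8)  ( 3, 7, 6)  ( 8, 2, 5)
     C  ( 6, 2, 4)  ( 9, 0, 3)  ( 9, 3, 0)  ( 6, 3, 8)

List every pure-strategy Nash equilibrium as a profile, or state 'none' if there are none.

(A,P,X): not NE [P2→R gives 8>3; P3→Z gives 4>3]
(A,P,Y): not NE [P1→C gives 6>2; P3→Z gives 4>2]
(A,P,Z): not NE [P1→B gives 7>4; P2→Q gives 9>6]
(A,Q,X): not NE [P1→C gives 7>4; P2→R gives 8>2; P3→Y gives 9>3]
(A,Q,Y): not NE [P1→B gives 7>5; P2→P gives 9>5]
(A,Q,Z): not NE [P1→C gives 9>4; P3→Y gives 9>3]
(A,R,X): not NE [P1→B gives 9>2]
(A,R,Y): not NE [P1→B gives 5>0; P2→P gives 9>4; P3→Z gives 6>0]
(A,R,Z): not NE [P1→C gives 9>4; P2→Q gives 9>8]
(A,S,X): not NE [P2→R gives 8>1]
(A,S,Y): not NE [P2→P gives 9>3; P3→Z gives 6>0]
(A,S,Z): not NE [P1→B gives 8>5; P2→Q gives 9>7]
(B,P,X): not NE [P1→A gives 2>0]
(B,P,Y): not NE [P3→X gives 5>3]
(B,P,Z): not NE [P3→X gives 5>0]
(B,Q,X): not NE [P1→C gives 7>5; P2→S gives 9>7; P3→Z gives 8>5]
(B,Q,Y): not NE [P2→P gives 11>9]
(B,Q,Z): not NE [P1→C gives 9>6; P2→P gives 8>0]
(B,R,X): not NE [P2→S gives 9>0]
(B,R,Y): not NE [P2→P gives 11>1]
(B,R,Z): not NE [P1→C gives 9>3; P2→P gives 8>7; P3→Y gives 7>6]
(B,S,X): not NE [P1→A gives 7>5]
(B,S,Y): not NE [P1→A gives 8>3; P2→P gives 11>2; P3→X gives 7>0]
(B,S,Z): not NE [P2→P gives 8>2; P3→X gives 7>5]
(C,P,X): not NE [P1→A gives 2>0; P3→Y gives 9>1]
(C,P,Y): NE
(C,P,Z): not NE [P1→B gives 7>6; P2→S gives 3>2; P3→Y gives 9>4]
(C,Q,X): NE
(C,Q,Y): not NE [P1→B gives 7>2; P2→P gives 8>6; P3→X gives 5>0]
(C,Q,Z): not NE [P2→S gives 3>0; P3→X gives 5>3]
(C,R,X): not NE [P1→B gives 9>5; P2→Q gives 6>2; P3→Y gives 7>2]
(C,R,Y): not NE [P1→B gives 5>4; P2→P gives 8>2]
(C,R,Z): not NE [P3→Y gives 7>0]
(C,S,X): not NE [P1→A gives 7>2; P2→Q gives 6>3; P3→Z gives 8>0]
(C,S,Y): not NE [P1→A gives 8>4; P2→P gives 8>1; P3→Z gives 8>0]
(C,S,Z): not NE [P1→B gives 8>6]

NE set: (C,P,Y), (C,Q,X)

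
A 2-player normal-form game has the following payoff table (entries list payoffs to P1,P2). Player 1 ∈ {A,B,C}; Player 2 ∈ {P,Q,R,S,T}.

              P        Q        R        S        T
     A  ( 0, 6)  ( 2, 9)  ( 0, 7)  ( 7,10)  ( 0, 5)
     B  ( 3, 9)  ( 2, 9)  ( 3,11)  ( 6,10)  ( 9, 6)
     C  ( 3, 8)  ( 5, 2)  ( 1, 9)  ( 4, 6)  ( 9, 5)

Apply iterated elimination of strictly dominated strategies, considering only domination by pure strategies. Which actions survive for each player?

P2 drop P (R beats it: A:7>6 B:11>9 C:9>8)
P2 drop Q (S beats it: A:10>9 B:10>9 C:6>2)
P2 drop T (R beats it: A:7>5 B:11>6 C:9>5)
P1 drop C (B beats it: R:3>1 S:6>4)
P1→{A,B} P2→{R,S}

Survivors P1:{A,B} P2:{R,S}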